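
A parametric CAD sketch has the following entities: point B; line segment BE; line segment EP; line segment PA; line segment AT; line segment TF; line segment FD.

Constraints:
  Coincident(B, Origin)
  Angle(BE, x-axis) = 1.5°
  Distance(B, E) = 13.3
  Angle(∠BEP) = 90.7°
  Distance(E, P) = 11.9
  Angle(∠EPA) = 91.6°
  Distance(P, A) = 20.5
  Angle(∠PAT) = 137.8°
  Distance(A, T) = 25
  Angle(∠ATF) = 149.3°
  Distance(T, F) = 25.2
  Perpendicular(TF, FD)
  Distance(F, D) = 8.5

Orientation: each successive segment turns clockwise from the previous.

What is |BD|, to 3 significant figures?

40.0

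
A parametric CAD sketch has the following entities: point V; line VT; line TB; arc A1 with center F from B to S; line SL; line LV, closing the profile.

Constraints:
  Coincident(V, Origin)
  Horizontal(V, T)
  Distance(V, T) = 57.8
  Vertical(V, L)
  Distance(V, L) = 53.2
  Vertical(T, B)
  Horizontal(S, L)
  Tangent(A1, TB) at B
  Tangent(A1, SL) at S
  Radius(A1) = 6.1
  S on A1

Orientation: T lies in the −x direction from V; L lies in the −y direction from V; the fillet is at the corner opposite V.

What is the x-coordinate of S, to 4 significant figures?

-51.70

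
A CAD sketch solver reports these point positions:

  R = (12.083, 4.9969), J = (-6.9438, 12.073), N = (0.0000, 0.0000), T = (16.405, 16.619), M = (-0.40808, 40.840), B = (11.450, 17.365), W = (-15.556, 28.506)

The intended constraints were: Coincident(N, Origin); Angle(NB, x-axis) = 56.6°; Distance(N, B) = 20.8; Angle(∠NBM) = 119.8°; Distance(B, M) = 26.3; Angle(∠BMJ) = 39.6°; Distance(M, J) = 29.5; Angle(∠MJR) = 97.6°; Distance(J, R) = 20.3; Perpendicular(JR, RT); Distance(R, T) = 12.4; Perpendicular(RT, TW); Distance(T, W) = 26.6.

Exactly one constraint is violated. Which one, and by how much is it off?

Distance(T, W) = 26.6 — off by 7.50.

N = (0.00, 0.00) ✓; NB at 56.60° ✓; |NB| = 20.80 ✓; ∠NBM = 119.8° ✓; |BM| = 26.30 ✓; ∠BMJ = 39.60° ✓; |MJ| = 29.50 ✓; ∠MJR = 97.60° ✓; |JR| = 20.30 ✓; ∠(JR, RT) = 90.00° ✓; |RT| = 12.40 ✓; ∠(RT, TW) = 90.00° ✓; |TW| = 34.10 ✗.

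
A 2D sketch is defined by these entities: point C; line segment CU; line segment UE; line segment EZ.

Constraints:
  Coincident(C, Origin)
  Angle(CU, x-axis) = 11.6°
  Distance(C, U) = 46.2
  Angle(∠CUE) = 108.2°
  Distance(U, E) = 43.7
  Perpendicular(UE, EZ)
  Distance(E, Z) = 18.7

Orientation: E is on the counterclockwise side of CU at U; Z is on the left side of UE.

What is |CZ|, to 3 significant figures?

63.4

C is at the origin; CU runs at 11.6° with length 46.2, so U = 46.2·(cos 11.6°, sin 11.6°) = (45.3, 9.29). ∠CUE = 108.2°, so UE runs at 11.6° + (180° − 108.2°) = 83.4° from the x-axis; with |UE| = 43.7, E = U + 43.7·(cos 83.4°, sin 83.4°) = (50.3, 52.7). The perpendicularity gives EZ at right angles to UE; with |EZ| = 18.7 on the left of UE, Z = E + 18.7·(-0.993, 0.115) = (31.7, 54.8). Then |CZ| = |Z − C| = 63.4.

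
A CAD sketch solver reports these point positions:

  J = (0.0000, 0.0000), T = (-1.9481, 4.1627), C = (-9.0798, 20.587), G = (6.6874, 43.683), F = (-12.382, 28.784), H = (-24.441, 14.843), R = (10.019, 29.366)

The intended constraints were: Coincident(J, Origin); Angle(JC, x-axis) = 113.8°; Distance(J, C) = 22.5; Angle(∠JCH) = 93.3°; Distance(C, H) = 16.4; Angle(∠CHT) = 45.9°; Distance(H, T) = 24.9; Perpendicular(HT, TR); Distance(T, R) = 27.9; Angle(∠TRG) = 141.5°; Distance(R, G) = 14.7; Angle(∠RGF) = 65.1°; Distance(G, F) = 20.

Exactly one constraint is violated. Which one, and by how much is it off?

Distance(G, F) = 20 — off by 4.20.

J = (0.00, 0.00) ✓; JC at 113.8° ✓; |JC| = 22.50 ✓; ∠JCH = 93.30° ✓; |CH| = 16.40 ✓; ∠CHT = 45.90° ✓; |HT| = 24.90 ✓; ∠(HT, TR) = 90.00° ✓; |TR| = 27.90 ✓; ∠TRG = 141.5° ✓; |RG| = 14.70 ✓; ∠RGF = 65.10° ✓; |GF| = 24.20 ✗.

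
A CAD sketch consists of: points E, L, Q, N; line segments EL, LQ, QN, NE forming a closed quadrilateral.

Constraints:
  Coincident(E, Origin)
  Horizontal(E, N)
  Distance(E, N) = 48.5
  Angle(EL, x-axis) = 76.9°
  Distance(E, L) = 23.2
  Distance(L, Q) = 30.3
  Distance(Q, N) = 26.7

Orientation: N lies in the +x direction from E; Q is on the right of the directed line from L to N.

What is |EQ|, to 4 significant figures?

22.10

E is at the origin; E and N share the same y with |EN| = 48.5 and N in +x, so N = (48.5, 0). EL runs at 76.9° with |EL| = 23.2, so L = (5.258, 22.60). Q is determined by |LQ| = 30.3 and |QN| = 26.7 together: it lies at the intersection of circle(L, 30.3) and circle(N, 26.7). With |LN| = 48.79, the foot of the radical line on LN is 26.50 from L and the perpendicular offset is √(30.3² − 26.50²) = 14.70. Taking the right-of-LN solution: Q = (21.94, -2.700).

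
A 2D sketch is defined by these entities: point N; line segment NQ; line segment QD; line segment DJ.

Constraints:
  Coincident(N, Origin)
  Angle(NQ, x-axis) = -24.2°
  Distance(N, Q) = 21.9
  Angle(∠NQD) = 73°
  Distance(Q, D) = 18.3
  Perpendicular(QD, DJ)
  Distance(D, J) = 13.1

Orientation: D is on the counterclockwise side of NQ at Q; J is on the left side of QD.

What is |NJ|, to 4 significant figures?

14.25

∠NQD = 73.0°, so QD runs at -24.2° + (180° − 73.0°) = 82.80° from the x-axis; with |QD| = 18.3, D = Q + 18.3·(cos 82.80°, sin 82.80°) = (22.27, 9.178). QD ⟂ DJ; with |DJ| = 13.1 on the left of QD, J = D + 13.1·(-0.9921, 0.1253) = (9.272, 10.82). Then |NJ| = |J − N| = 14.25.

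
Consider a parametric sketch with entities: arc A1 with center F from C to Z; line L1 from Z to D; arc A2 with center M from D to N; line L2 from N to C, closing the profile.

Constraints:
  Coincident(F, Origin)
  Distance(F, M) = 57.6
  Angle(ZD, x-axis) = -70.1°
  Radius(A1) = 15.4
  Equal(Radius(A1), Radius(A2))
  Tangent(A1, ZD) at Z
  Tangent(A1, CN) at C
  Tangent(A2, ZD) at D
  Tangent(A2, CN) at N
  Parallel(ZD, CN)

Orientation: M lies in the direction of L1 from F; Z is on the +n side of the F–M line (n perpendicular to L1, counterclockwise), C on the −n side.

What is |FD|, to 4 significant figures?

59.62

The slot axis is L1's direction at -70.1°, so u = (cos -70.1°, sin -70.1°) = (0.3404, -0.9403) and n = (−sin -70.1°, cos -70.1°) = (0.9403, 0.3404). F is at the origin and M lies 57.6 along u from F, so M = 57.6·u = (19.61, -54.16). Tangency of A1 to both parallel lines with radius 15.4 puts Z and C at F ± 15.4·n: Z = (14.48, 5.242), C = (-14.48, -5.242). Equal radii place D and N the same way about M: D = M + 15.4·n = (34.09, -48.92), N = M − 15.4·n = (5.125, -59.40). Then |FD| = |D − F| = 59.62.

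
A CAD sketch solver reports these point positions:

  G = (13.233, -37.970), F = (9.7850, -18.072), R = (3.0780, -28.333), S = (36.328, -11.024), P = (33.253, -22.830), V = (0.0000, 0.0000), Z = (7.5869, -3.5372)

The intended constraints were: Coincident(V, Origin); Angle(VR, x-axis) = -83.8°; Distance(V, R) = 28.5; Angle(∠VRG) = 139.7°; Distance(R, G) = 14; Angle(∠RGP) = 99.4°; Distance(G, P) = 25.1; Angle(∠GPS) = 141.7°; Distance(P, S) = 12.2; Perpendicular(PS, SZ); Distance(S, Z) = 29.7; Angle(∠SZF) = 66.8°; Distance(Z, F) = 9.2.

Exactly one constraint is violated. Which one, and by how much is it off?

Distance(Z, F) = 9.2 — off by 5.50.

V = (0.00, 0.00) ✓; VR at -83.80° ✓; |VR| = 28.50 ✓; ∠VRG = 139.7° ✓; |RG| = 14.00 ✓; ∠RGP = 99.40° ✓; |GP| = 25.10 ✓; ∠GPS = 141.7° ✓; |PS| = 12.20 ✓; ∠(PS, SZ) = 90.00° ✓; |SZ| = 29.70 ✓; ∠SZF = 66.80° ✓; |ZF| = 14.70 ✗.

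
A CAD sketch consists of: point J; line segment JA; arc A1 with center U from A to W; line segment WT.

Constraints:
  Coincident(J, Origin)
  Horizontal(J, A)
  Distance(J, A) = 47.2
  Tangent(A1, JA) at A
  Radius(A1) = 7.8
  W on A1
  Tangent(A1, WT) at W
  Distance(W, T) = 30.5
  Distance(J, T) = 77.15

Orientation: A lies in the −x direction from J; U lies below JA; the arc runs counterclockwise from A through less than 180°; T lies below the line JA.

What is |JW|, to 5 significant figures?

53.359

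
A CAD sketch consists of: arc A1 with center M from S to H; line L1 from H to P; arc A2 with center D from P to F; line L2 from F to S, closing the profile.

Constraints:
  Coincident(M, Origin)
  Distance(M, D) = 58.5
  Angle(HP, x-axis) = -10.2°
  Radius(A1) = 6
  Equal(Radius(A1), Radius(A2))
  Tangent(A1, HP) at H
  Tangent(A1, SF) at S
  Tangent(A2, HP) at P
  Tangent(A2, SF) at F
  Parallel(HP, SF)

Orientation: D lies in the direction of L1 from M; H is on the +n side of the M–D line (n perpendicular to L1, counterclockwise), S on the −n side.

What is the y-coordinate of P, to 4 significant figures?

-4.454

The slot axis is L1's direction at -10.2°, so u = (cos -10.2°, sin -10.2°) = (0.9842, -0.1771) and n = (−sin -10.2°, cos -10.2°) = (0.1771, 0.9842). M is at the origin and D lies 58.5 along u from M, so D = 58.5·u = (57.58, -10.36). Tangency of A1 to both parallel lines with radius 6.0 puts H and S at M ± 6.0·n: H = (1.063, 5.905), S = (-1.063, -5.905). Equal radii place P and F the same way about D: P = D + 6.0·n = (58.64, -4.454), F = D − 6.0·n = (56.51, -16.26). So P.y = -4.454.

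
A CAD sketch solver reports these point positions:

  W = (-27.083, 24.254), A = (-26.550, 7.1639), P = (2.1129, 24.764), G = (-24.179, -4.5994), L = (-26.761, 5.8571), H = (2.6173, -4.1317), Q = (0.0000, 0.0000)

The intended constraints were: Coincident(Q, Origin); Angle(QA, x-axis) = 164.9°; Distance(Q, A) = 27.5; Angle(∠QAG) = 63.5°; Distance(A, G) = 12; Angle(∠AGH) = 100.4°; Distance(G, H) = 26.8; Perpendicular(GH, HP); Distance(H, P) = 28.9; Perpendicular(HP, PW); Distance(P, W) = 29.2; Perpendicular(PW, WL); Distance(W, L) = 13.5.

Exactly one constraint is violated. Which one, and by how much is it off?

Distance(W, L) = 13.5 — off by 4.90.

Q = (0.00, 0.00) ✓; QA at 164.9° ✓; |QA| = 27.50 ✓; ∠QAG = 63.50° ✓; |AG| = 12.00 ✓; ∠AGH = 100.4° ✓; |GH| = 26.80 ✓; ∠(GH, HP) = 90.00° ✓; |HP| = 28.90 ✓; ∠(HP, PW) = 90.00° ✓; |PW| = 29.20 ✓; ∠(PW, WL) = 90.00° ✓; |WL| = 18.40 ✗.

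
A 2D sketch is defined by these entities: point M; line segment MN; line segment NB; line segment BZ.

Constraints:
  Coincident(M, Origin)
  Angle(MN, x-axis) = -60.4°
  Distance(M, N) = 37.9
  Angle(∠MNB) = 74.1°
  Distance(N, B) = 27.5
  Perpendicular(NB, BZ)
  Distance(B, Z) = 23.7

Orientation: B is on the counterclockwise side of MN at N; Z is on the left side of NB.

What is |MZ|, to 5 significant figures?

21.344

M is at the origin; MN runs at -60.4° with length 37.9, so N = 37.9·(cos -60.4°, sin -60.4°) = (18.720, -32.954). ∠MNB = 74.1°, so NB runs at -60.4° + (180° − 74.1°) = 45.500° from the x-axis; with |NB| = 27.5, B = N + 27.5·(cos 45.500°, sin 45.500°) = (37.995, -13.339). NB ⟂ BZ; with |BZ| = 23.7 on the left of NB, Z = B + 23.7·(-0.71325, 0.70091) = (21.091, 3.2721). Then |MZ| = |Z − M| = 21.344.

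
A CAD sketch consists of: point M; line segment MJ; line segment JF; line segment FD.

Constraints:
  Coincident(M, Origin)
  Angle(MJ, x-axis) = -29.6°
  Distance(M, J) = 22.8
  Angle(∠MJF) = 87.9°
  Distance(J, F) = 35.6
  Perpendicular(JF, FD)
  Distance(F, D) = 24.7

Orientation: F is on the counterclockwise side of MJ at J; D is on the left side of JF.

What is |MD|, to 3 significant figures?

34.8

M is at the origin; MJ runs at -29.6° with length 22.8, so J = 22.8·(cos -29.6°, sin -29.6°) = (19.8, -11.3). ∠MJF = 87.9°, so JF runs at -29.6° + (180° − 87.9°) = 62.5° from the x-axis; with |JF| = 35.6, F = J + 35.6·(cos 62.5°, sin 62.5°) = (36.3, 20.3). JF is perpendicular to FD; with |FD| = 24.7 on the left of JF, D = F + 24.7·(-0.887, 0.462) = (14.4, 31.7). Then |MD| = |D − M| = 34.8.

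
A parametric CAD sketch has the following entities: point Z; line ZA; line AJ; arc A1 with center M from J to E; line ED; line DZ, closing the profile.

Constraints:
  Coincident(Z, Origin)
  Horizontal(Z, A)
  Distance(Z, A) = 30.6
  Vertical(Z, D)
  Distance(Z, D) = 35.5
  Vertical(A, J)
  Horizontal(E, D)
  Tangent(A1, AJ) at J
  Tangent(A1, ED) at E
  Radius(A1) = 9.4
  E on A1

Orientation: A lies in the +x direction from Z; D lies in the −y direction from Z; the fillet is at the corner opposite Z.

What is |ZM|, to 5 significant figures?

33.625

Z is at the origin; ZA is horizontal with |ZA| = 30.6 and A on the +x side, so A = (30.600, 0.0000). Z and D share the same x with |ZD| = 35.5 and D on the −y side, so D = (0.0000, -35.500). The virtual corner opposite Z is at (30.600, -35.500). The tangent condition forces MJ to be normal to AJ and since A1 is tangent to ED there, ME ⟂ ED, with radius 9.4, so the center M sits 9.4 in from both sides at M = (21.200, -26.100). Then |ZM| = |M − Z| = 33.625.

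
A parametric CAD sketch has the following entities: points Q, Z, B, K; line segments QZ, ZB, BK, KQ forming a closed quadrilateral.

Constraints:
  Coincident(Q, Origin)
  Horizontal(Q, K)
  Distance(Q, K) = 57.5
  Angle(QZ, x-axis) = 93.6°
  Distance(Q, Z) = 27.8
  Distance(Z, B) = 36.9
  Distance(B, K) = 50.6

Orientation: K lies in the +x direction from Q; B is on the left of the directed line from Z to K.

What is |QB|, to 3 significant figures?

53.8

Q is at the origin; Q and K share the same y with |QK| = 57.5 and K in +x, so K = (57.5, 0). QZ runs at 93.6° with |QZ| = 27.8, so Z = (-1.75, 27.7). B is determined by |ZB| = 36.9 and |BK| = 50.6 together: it lies at the intersection of circle(Z, 36.9) and circle(K, 50.6). With |ZK| = 65.4, the foot of the radical line on ZK is 23.5 from Z and the perpendicular offset is √(36.9² − 23.5²) = 28.4. Taking the left-of-ZK solution: B = (31.6, 43.5).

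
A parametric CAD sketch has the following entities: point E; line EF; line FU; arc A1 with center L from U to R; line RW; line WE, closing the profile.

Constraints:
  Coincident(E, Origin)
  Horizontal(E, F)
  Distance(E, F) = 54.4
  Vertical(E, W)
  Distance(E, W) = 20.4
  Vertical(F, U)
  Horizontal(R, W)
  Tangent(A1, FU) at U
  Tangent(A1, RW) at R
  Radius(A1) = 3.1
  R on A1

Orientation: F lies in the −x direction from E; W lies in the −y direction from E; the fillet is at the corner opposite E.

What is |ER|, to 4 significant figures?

55.21

E is at the origin; EF is horizontal with |EF| = 54.4 and F on the −x side, so F = (-54.40, 0.000). E and W share the same x with |EW| = 20.4 and W on the −y side, so W = (0.000, -20.40). The virtual corner opposite E is at (-54.40, -20.40). A1 meets FU tangentially, so LU is at right angles to FU and since A1 is tangent to RW there, LR ⟂ RW, with radius 3.1, so the center L sits 3.1 in from both sides at L = (-51.30, -17.30). That places the tangent points at U = (-54.40, -17.30) on FU and R = (-51.30, -20.40) on RW. Then |ER| = |R − E| = 55.21.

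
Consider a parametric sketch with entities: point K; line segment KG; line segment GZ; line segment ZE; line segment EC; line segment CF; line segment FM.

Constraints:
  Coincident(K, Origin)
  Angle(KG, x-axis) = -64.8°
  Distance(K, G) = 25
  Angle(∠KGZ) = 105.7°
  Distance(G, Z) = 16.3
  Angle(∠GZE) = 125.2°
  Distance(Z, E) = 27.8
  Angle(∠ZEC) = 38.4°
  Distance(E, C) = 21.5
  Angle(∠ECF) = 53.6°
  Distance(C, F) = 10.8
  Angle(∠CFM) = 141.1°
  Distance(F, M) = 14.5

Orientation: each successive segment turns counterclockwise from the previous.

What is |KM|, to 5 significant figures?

43.705

∠ECF = 53.6° gives CF at -27.700° from the x-axis; with |CF| = 10.8, F = (28.998, -9.2920). ∠CFM = 141.1° gives FM at 11.200° from the x-axis; with |FM| = 14.5, M = (43.222, -6.4756). Then |KM| = |M − K| = 43.705.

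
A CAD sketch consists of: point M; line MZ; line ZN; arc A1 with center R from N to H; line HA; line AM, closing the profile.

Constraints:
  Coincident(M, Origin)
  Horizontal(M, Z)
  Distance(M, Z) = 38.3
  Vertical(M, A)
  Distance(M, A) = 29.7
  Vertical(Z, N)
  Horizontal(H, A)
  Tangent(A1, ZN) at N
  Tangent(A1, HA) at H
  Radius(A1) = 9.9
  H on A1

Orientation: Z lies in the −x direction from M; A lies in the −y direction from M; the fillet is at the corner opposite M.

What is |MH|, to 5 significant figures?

41.093

The virtual corner opposite M is at (-38.300, -29.700). Tangency of A1 to ZN means the radius RN is perpendicular to ZN and A1 meets HA tangentially, so RH is at right angles to HA, with radius 9.9, so the center R sits 9.9 in from both sides at R = (-28.400, -19.800). That places the tangent points at N = (-38.300, -19.800) on ZN and H = (-28.400, -29.700) on HA. Then |MH| = |H − M| = 41.093.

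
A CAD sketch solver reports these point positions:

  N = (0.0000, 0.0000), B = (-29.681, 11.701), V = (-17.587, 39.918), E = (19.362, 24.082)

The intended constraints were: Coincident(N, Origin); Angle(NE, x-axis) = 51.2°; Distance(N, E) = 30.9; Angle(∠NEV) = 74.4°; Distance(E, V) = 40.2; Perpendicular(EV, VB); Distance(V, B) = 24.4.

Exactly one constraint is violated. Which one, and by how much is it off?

Distance(V, B) = 24.4 — off by 6.30.

N = (0.00, 0.00) ✓; NE at 51.20° ✓; |NE| = 30.90 ✓; ∠NEV = 74.40° ✓; |EV| = 40.20 ✓; ∠(EV, VB) = 90.00° ✓; |VB| = 30.70 ✗.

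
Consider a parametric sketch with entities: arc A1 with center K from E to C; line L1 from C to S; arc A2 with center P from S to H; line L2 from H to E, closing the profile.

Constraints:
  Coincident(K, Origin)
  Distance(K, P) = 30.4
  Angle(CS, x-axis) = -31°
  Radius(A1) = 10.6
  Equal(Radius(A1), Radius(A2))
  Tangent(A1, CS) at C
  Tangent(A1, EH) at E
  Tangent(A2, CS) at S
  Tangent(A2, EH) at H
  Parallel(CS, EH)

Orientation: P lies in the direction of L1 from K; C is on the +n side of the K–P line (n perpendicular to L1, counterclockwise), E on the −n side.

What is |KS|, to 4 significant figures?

32.20

The slot axis is L1's direction at -31.0°, so u = (cos -31.0°, sin -31.0°) = (0.8572, -0.5150) and n = (−sin -31.0°, cos -31.0°) = (0.5150, 0.8572). K is at the origin and P lies 30.4 along u from K, so P = 30.4·u = (26.06, -15.66). Tangency of A1 to both parallel lines with radius 10.6 puts C and E at K ± 10.6·n: C = (5.459, 9.086), E = (-5.459, -9.086). Equal radii place S and H the same way about P: S = P + 10.6·n = (31.52, -6.571), H = P − 10.6·n = (20.60, -24.74). Then |KS| = |S − K| = 32.20.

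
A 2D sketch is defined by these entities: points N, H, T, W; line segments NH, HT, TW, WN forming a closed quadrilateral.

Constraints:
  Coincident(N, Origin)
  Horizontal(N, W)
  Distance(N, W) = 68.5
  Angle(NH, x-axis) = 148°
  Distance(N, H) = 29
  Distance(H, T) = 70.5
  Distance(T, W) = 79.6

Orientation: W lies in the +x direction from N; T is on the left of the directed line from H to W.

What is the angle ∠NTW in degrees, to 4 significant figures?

53.89°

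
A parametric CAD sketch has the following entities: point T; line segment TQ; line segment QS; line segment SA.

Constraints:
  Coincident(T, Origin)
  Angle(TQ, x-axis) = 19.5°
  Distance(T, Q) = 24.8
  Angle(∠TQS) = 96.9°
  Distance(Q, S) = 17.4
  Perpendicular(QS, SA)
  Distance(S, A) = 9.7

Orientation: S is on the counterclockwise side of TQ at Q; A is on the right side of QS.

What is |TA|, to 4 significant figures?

39.92

∠TQS = 96.9°, so QS runs at 19.5° + (180° − 96.9°) = 102.6° from the x-axis; with |QS| = 17.4, S = Q + 17.4·(cos 102.6°, sin 102.6°) = (19.58, 25.26). QS ⟂ SA; with |SA| = 9.7 on the right of QS, A = S + 9.7·(0.9759, 0.2181) = (29.05, 27.38). Then |TA| = |A − T| = 39.92.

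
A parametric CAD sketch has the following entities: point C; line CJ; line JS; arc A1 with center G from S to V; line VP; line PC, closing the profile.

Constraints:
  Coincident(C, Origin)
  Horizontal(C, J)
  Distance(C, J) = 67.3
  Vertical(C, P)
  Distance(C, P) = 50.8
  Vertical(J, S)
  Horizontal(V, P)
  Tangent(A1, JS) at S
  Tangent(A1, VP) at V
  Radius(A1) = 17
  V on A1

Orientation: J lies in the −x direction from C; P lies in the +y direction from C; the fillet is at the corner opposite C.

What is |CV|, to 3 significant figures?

71.5

C is at the origin; CJ is horizontal with |CJ| = 67.3 and J on the −x side, so J = (-67.3, 0.00). CP is vertical with |CP| = 50.8 and P on the +y side, so P = (0.00, 50.8). The virtual corner opposite C is at (-67.3, 50.8). Tangency of A1 to JS means the radius GS is perpendicular to JS and since A1 is tangent to VP there, GV ⟂ VP, with radius 17.0, so the center G sits 17.0 in from both sides at G = (-50.3, 33.8). That places the tangent points at S = (-67.3, 33.8) on JS and V = (-50.3, 50.8) on VP. Then |CV| = |V − C| = 71.5.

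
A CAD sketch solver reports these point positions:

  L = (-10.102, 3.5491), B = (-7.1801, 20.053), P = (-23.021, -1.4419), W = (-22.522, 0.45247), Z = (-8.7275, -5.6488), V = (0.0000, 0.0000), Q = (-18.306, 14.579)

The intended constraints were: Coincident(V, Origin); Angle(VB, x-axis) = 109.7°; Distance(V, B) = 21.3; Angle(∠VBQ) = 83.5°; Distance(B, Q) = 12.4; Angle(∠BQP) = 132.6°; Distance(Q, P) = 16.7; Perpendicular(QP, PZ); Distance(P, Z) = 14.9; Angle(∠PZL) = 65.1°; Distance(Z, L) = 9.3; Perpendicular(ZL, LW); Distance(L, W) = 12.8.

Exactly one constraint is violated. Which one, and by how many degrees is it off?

Perpendicular(ZL, LW) — off by 5.50°.

V = (0.00, 0.00) ✓; VB at 109.7° ✓; |VB| = 21.30 ✓; ∠VBQ = 83.50° ✓; |BQ| = 12.40 ✓; ∠BQP = 132.6° ✓; |QP| = 16.70 ✓; ∠(QP, PZ) = 90.00° ✓; |PZ| = 14.90 ✓; ∠PZL = 65.10° ✓; |ZL| = 9.300 ✓; ∠(ZL, LW) = 95.50° ✗; |LW| = 12.80 ✓.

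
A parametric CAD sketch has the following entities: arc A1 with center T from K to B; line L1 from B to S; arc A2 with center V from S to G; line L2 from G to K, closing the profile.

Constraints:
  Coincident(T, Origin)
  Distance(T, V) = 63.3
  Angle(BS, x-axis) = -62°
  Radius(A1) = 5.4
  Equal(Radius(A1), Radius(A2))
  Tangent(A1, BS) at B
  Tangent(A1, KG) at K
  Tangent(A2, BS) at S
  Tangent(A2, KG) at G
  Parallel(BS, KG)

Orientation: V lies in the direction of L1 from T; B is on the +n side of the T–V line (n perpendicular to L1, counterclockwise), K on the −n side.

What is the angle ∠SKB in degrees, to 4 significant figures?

80.32°

Tangency of A1 to both parallel lines with radius 5.4 puts B and K at T ± 5.4·n: B = (4.768, 2.535), K = (-4.768, -2.535). Equal radii place S and G the same way about V: S = V + 5.4·n = (34.49, -53.36), G = V − 5.4·n = (24.95, -58.43). Then cos ∠SKB = KS·KB / (|KS||KB|), giving 80.32°.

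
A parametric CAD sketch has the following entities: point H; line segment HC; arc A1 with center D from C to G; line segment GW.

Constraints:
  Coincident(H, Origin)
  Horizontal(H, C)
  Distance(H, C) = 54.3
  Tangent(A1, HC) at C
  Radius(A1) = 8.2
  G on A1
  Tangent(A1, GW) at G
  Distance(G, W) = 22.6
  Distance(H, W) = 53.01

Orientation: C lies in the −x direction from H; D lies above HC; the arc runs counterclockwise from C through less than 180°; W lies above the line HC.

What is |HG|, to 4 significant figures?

46.73

H is at the origin; HC is horizontal with |HC| = 54.3 and C on the −x side, so C = (-54.30, 0.000). The tangent condition forces DC to be normal to HC, so D = C + (0, 8.2) = (-54.30, 8.200). Since DG ⟂ GW (tangency), |DW| = √(8.2² + 22.6²) = 24.04 regardless of where G sits on A1. So W lies on both circle(H, 53.01) and circle(D, 24.04); the above-HC intersection is W = (-43.82, 29.84). G is the foot of the tangent from W: G = (-46.14, 7.356).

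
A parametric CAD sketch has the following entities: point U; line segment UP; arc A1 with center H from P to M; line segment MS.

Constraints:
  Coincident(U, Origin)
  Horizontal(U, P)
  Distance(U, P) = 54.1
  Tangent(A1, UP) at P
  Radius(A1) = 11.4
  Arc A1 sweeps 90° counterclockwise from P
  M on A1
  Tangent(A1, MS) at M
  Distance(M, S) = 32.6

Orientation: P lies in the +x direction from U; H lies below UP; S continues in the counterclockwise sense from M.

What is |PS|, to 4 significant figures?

45.45

U is at the origin; U and P share the same y with |UP| = 54.1 and P on the +x side, so P = (54.10, 0.000). Since A1 is tangent to UP there, HP ⟂ UP, so H = P + (0, -11.4) = (54.10, -11.40). On A1, P sits at bearing 90° from H; a 90° counterclockwise sweep puts M at bearing 180°, so M = H + 11.4·(cos 180°, sin 180°) = (42.70, -11.40). Tangency of A1 to MS means the radius HM is perpendicular to MS, so MS runs along (−sin 180°, cos 180°); with |MS| = 32.6, S = (42.70, -44.00). Then |PS| = |S − P| = 45.45.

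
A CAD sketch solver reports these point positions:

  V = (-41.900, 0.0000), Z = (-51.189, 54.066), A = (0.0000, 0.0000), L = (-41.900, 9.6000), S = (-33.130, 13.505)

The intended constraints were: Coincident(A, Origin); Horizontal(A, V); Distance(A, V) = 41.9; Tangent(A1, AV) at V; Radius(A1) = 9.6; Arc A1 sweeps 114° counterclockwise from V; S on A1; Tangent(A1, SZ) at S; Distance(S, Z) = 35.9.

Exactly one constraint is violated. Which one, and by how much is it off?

Distance(S, Z) = 35.9 — off by 8.50.

A = (0.00, 0.00) ✓; A.y = 0.00, V.y = 0.00 ✓; |AV| = 41.90 ✓; ∠(LV, VA) = 90.00° ✓; |LV| = 9.600 ✓; bearing(L→S) − bearing(L→V) = 114.0° ✓; |LS| = 9.600 ✓; ∠(LS, SZ) = 90.00° ✓; |SZ| = 44.40 ✗.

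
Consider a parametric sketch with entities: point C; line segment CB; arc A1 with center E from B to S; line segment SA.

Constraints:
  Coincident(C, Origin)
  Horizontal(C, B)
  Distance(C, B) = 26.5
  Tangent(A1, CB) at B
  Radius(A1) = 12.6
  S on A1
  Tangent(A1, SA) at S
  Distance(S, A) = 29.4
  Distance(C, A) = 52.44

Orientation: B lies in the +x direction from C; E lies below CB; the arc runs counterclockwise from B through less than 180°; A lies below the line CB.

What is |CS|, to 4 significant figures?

23.48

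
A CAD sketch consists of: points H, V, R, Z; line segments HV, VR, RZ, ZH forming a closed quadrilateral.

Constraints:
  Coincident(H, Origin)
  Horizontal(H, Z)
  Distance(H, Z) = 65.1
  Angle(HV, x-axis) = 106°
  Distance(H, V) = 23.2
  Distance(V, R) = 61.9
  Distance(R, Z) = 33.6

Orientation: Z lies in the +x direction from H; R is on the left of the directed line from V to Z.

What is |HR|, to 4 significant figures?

63.39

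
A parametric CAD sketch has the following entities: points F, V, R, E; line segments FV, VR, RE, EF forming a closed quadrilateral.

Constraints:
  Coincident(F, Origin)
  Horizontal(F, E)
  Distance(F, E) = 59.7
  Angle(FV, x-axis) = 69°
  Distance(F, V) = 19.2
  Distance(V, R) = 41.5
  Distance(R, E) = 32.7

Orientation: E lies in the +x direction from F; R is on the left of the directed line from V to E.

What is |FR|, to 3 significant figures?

55.4

Checks: |VR| = 41.50 ✓; |RE| = 32.70 ✓.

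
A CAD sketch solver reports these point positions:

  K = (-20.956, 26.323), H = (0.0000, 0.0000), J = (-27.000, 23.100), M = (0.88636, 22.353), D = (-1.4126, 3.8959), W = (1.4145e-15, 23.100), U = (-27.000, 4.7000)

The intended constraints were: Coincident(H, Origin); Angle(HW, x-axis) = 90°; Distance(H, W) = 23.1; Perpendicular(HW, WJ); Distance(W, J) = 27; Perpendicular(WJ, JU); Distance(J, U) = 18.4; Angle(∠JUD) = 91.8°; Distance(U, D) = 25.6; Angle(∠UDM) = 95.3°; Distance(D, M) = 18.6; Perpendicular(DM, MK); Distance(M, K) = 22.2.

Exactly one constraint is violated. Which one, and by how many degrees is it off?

Perpendicular(DM, MK) — off by 3.20°.

H = (0.00, 0.00) ✓; HW at 90.00° ✓; |HW| = 23.10 ✓; ∠(HW, WJ) = 90.00° ✓; |WJ| = 27.00 ✓; ∠(WJ, JU) = 90.00° ✓; |JU| = 18.40 ✓; ∠JUD = 91.80° ✓; |UD| = 25.60 ✓; ∠UDM = 95.30° ✓; |DM| = 18.60 ✓; ∠(DM, MK) = 86.80° ✗; |MK| = 22.20 ✓.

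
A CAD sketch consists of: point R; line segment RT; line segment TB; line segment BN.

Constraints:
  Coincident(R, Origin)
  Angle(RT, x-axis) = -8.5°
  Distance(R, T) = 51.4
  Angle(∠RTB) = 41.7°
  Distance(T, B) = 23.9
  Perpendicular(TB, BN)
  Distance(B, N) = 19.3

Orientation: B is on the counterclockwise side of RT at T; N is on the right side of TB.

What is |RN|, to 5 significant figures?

55.417

R is at the origin; RT runs at -8.5° with length 51.4, so T = 51.4·(cos -8.5°, sin -8.5°) = (50.835, -7.5974). ∠RTB = 41.7°, so TB runs at -8.5° + (180° − 41.7°) = 129.80° from the x-axis; with |TB| = 23.9, B = T + 23.9·(cos 129.80°, sin 129.80°) = (35.537, 10.765). The perpendicularity gives BN at right angles to TB; with |BN| = 19.3 on the right of TB, N = B + 19.3·(0.76828, 0.64011) = (50.365, 23.119). Then |RN| = |N − R| = 55.417.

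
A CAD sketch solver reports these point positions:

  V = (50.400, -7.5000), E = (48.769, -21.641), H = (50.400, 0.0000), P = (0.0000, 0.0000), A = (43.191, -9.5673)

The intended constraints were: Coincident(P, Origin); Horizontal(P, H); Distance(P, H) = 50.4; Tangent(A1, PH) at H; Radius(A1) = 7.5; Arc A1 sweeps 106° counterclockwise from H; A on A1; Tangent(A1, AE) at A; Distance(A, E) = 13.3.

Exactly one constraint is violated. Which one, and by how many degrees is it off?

Tangent(A1, AE) at A — off by 8.80°.

P = (0.00, 0.00) ✓; P.y = 0.00, H.y = 0.00 ✓; |PH| = 50.40 ✓; ∠(VH, HP) = 90.00° ✓; |VH| = 7.500 ✓; bearing(V→A) − bearing(V→H) = 106.0° ✓; |VA| = 7.500 ✓; ∠(VA, AE) = 81.20° ✗; |AE| = 13.30 ✓.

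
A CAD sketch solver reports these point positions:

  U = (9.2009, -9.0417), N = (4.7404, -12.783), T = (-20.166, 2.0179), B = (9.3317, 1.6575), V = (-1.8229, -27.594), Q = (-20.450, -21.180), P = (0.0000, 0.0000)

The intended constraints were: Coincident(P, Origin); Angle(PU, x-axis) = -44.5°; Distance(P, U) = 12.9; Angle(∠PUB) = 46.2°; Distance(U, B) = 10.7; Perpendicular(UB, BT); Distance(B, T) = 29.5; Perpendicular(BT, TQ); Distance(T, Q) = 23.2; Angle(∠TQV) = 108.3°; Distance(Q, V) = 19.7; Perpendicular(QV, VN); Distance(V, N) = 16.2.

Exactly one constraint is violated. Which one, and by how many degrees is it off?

Perpendicular(QV, VN) — off by 4.90°.

P = (0.00, 0.00) ✓; PU at -44.50° ✓; |PU| = 12.90 ✓; ∠PUB = 46.20° ✓; |UB| = 10.70 ✓; ∠(UB, BT) = 90.00° ✓; |BT| = 29.50 ✓; ∠(BT, TQ) = 90.00° ✓; |TQ| = 23.20 ✓; ∠TQV = 108.3° ✓; |QV| = 19.70 ✓; ∠(QV, VN) = 85.10° ✗; |VN| = 16.20 ✓.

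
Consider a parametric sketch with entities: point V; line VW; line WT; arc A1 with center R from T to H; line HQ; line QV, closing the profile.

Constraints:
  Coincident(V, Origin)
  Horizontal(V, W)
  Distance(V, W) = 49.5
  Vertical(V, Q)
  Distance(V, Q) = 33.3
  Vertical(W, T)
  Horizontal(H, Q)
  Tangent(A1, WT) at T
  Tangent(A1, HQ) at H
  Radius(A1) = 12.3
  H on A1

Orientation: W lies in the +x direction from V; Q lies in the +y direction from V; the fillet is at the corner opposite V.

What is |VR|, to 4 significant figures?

42.72

V is at the origin; V and W share the same y with |VW| = 49.5 and W on the +x side, so W = (49.50, 0.000). VQ is vertical with |VQ| = 33.3 and Q on the +y side, so Q = (0.000, 33.30). The virtual corner opposite V is at (49.50, 33.30). Tangency of A1 to WT means the radius RT is perpendicular to WT and since A1 is tangent to HQ there, RH ⟂ HQ, with radius 12.3, so the center R sits 12.3 in from both sides at R = (37.20, 21.00). Then |VR| = |R − V| = 42.72.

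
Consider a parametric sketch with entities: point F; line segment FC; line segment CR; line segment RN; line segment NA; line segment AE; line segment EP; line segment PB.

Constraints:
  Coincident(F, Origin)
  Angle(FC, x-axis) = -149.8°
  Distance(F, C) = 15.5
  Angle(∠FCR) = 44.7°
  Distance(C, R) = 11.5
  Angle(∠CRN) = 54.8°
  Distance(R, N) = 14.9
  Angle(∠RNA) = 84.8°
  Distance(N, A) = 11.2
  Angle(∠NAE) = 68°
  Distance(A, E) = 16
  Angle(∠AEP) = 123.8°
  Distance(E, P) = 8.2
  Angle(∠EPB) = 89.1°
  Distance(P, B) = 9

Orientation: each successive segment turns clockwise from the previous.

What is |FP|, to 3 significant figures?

10.6

F is at the origin; FC runs at -149.8° with length 15.5, so C = (-13.4, -7.80). ∠FCR = 44.7° gives CR at 74.9° from the x-axis; with |CR| = 11.5, R = (-10.4, 3.31). ∠CRN = 54.8° gives RN at -50.3° from the x-axis; with |RN| = 14.9, N = (-0.883, -8.16). ∠RNA = 84.8° gives NA at -146° from the x-axis; with |NA| = 11.2, A = (-10.1, -14.5). ∠NAE = 68.0° gives AE at 102° from the x-axis; with |AE| = 16.0, E = (-13.6, 1.12). ∠AEP = 123.8° gives EP at 46.3° from the x-axis; with |EP| = 8.2, P = (-7.91, 7.05). Then |FP| = |P − F| = 10.6.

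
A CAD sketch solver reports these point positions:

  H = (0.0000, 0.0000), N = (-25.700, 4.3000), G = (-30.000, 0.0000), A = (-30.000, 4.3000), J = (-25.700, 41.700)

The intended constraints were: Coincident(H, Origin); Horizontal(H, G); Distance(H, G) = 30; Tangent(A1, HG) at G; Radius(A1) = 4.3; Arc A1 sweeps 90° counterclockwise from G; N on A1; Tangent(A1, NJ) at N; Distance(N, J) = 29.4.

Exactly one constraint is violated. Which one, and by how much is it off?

Distance(N, J) = 29.4 — off by 8.00.

H = (0.00, 0.00) ✓; H.y = 0.00, G.y = 0.00 ✓; |HG| = 30.00 ✓; ∠(AG, GH) = 90.00° ✓; |AG| = 4.300 ✓; bearing(A→N) − bearing(A→G) = 90.00° ✓; |AN| = 4.300 ✓; ∠(AN, NJ) = 90.00° ✓; |NJ| = 37.40 ✗.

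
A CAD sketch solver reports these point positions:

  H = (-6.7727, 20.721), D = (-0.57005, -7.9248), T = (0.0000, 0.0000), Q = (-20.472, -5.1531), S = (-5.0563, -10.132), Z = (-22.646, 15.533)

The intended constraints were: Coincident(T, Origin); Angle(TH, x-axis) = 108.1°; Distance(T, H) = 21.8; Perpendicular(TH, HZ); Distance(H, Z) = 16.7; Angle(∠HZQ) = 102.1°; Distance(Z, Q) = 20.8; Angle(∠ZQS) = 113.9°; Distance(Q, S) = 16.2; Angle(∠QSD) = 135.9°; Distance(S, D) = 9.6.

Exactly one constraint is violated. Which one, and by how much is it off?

Distance(S, D) = 9.6 — off by 4.60.

T = (0.00, 0.00) ✓; TH at 108.1° ✓; |TH| = 21.80 ✓; ∠(TH, HZ) = 90.00° ✓; |HZ| = 16.70 ✓; ∠HZQ = 102.1° ✓; |ZQ| = 20.80 ✓; ∠ZQS = 113.9° ✓; |QS| = 16.20 ✓; ∠QSD = 135.9° ✓; |SD| = 5.000 ✗.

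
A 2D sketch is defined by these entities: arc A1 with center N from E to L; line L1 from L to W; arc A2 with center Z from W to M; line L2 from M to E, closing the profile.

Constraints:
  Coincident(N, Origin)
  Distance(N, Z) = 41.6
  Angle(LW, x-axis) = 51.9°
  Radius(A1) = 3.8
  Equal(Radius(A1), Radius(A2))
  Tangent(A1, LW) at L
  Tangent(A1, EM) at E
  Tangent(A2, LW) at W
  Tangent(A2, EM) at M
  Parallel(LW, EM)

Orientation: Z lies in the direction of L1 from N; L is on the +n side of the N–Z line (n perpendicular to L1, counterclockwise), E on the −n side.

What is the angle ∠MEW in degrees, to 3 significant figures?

10.4°

The slot axis is L1's direction at 51.9°, so u = (cos 51.9°, sin 51.9°) = (0.617, 0.787) and n = (−sin 51.9°, cos 51.9°) = (-0.787, 0.617). N is at the origin and Z lies 41.6 along u from N, so Z = 41.6·u = (25.7, 32.7). Tangency of A1 to both parallel lines with radius 3.8 puts L and E at N ± 3.8·n: L = (-2.99, 2.34), E = (2.99, -2.34). Equal radii place W and M the same way about Z: W = Z + 3.8·n = (22.7, 35.1), M = Z − 3.8·n = (28.7, 30.4). Then cos ∠MEW = EM·EW / (|EM||EW|), giving 10.4°.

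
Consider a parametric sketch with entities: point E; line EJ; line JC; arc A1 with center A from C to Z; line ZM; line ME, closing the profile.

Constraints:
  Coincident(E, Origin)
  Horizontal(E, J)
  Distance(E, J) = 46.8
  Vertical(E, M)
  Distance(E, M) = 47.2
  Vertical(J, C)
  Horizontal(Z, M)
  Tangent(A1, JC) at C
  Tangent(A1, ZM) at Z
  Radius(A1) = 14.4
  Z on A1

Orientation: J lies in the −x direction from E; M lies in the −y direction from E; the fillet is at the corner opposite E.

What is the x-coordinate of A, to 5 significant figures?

-32.400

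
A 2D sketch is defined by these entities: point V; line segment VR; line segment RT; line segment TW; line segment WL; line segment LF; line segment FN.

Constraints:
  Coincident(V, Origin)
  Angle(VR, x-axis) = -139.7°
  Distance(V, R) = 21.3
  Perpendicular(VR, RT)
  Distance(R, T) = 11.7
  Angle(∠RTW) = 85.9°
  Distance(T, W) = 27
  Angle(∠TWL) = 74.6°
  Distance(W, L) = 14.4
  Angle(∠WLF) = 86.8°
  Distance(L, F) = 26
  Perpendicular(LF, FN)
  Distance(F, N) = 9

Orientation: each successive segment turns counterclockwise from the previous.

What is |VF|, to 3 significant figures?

24.0

V is at the origin; VR runs at -139.7° with length 21.3, so R = (-16.2, -13.8). The perpendicularity gives RT at right angles to VR, so RT runs at -49.7°; with |RT| = 11.7, T = (-8.68, -22.7). ∠RTW = 85.9° gives TW at 44.4° from the x-axis; with |TW| = 27.0, W = (10.6, -3.81). ∠TWL = 74.6° gives WL at 150° from the x-axis; with |WL| = 14.4, L = (-1.83, 3.43). ∠WLF = 86.8° gives LF at -117° from the x-axis; with |LF| = 26.0, F = (-13.6, -19.7). Then |VF| = |F − V| = 24.0.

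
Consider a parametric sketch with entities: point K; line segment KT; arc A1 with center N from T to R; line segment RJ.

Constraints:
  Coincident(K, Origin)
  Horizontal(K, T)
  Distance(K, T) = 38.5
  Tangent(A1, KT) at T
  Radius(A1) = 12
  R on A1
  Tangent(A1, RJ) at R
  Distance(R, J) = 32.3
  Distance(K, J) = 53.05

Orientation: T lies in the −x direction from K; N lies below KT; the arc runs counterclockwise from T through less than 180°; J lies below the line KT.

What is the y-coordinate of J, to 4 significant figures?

-44.90

K is at the origin; K and T share the same y with |KT| = 38.5 and T on the −x side, so T = (-38.50, 0.000). Tangency of A1 to KT means the radius NT is perpendicular to KT, so N = T + (0, -12) = (-38.50, -12.00). Since NR ⟂ RJ (tangency), |NJ| = √(12.0² + 32.3²) = 34.46 regardless of where R sits on A1. So J lies on both circle(K, 53.05) and circle(N, 34.46); the below-KT intersection is J = (-28.26, -44.90). R is the foot of the tangent from J: R = (-48.00, -19.33).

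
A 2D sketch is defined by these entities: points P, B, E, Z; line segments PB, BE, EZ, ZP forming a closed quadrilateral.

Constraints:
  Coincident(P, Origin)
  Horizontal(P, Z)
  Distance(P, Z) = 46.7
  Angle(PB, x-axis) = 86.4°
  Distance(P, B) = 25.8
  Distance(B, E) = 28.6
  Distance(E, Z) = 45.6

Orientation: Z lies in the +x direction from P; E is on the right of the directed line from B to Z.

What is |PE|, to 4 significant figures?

3.086

P is at the origin; P and Z share the same y with |PZ| = 46.7 and Z in +x, so Z = (46.7, 0). PB runs at 86.4° with |PB| = 25.8, so B = (1.620, 25.75). E is determined by |BE| = 28.6 and |EZ| = 45.6 together: it lies at the intersection of circle(B, 28.6) and circle(Z, 45.6). With |BZ| = 51.92, the foot of the radical line on BZ is 13.81 from B and the perpendicular offset is √(28.6² − 13.81²) = 25.05. Taking the right-of-BZ solution: E = (1.189, -2.848).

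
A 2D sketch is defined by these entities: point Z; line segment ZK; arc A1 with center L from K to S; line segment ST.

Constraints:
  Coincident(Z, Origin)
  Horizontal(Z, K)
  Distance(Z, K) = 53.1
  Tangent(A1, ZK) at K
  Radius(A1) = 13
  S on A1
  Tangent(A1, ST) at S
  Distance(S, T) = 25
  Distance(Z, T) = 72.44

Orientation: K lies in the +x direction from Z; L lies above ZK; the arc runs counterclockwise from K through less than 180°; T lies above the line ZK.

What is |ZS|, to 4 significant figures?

67.67

Z is at the origin; Z and K share the same y with |ZK| = 53.1 and K on the +x side, so K = (53.10, 0.000). The tangent condition forces LK to be normal to ZK, so L = K + (0, 13) = (53.10, 13.00). Since LS ⟂ ST (tangency), |LT| = √(13.0² + 25.0²) = 28.18 regardless of where S sits on A1. So T lies on both circle(Z, 72.44) and circle(L, 28.18); the above-ZK intersection is T = (60.22, 40.26). S is the foot of the tangent from T: S = (65.77, 15.89).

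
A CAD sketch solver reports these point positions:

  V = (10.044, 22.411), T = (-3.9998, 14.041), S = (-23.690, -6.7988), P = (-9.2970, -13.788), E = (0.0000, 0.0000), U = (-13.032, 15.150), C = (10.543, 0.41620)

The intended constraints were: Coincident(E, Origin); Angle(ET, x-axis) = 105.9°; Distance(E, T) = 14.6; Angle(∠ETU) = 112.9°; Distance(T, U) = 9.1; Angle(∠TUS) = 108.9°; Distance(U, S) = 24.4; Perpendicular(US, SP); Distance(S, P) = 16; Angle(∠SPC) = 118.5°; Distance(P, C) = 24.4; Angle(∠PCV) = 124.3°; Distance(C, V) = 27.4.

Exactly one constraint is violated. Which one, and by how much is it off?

Distance(C, V) = 27.4 — off by 5.40.

E = (0.00, 0.00) ✓; ET at 105.9° ✓; |ET| = 14.60 ✓; ∠ETU = 112.9° ✓; |TU| = 9.100 ✓; ∠TUS = 108.9° ✓; |US| = 24.40 ✓; ∠(US, SP) = 90.00° ✓; |SP| = 16.00 ✓; ∠SPC = 118.5° ✓; |PC| = 24.40 ✓; ∠PCV = 124.3° ✓; |CV| = 22.00 ✗.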